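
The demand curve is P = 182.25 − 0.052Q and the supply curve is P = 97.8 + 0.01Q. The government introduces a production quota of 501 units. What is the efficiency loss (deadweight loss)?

22986.12

Competitive equilibrium: 182.25 − 0.052Q = 97.8 + 0.01Q → Q* = 1362.0968, P* = 111.421.
At Q = 501: demand price = 182.25 − 0.052·501 = 156.198; supply price = 97.8 + 0.01·501 = 102.81.
ΔQ = 1362.0968 − 501 = 861.0968; wedge = 156.198 − 102.81 = 53.388.
Welfare loss = ½ × 861.0968 × 53.388 = 22986.12.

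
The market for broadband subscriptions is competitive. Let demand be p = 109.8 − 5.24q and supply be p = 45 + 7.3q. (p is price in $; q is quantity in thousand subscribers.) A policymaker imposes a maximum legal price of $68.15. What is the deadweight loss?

$24.99 thousand

Competitive equilibrium: 109.8 − 5.24q = 45 + 7.3q → q* = 5.1675, p* = 82.7225.
At the ceiling p = 68.15, quantity supplied = (68.15 − 45)/7.3 = 3.1712.
Willingness to pay at q' = 3.1712: 109.8 − 5.24·3.1712 = 93.1829.
Δq = 5.1675 − 3.1712 = 1.9963; wedge = 93.1829 − 68.15 = 25.0329.
Deadweight loss = ½ × 1.9963 × 25.0329 = $24.99 thousand.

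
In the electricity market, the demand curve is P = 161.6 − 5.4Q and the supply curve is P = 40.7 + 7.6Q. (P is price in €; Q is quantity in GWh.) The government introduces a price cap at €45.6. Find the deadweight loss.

€486.94

Competitive equilibrium: 161.6 − 5.4Q = 40.7 + 7.6Q → Q* = 9.3, P* = 111.38.
At the ceiling P = 45.6, quantity supplied = (45.6 − 40.7)/7.6 = 0.6447.
Willingness to pay at Q' = 0.6447: 161.6 − 5.4·0.6447 = 158.1186.
ΔQ = 9.3 − 0.6447 = 8.6553; wedge = 158.1186 − 45.6 = 112.5186.
DWL = ½ × 8.6553 × 112.5186 = €486.94.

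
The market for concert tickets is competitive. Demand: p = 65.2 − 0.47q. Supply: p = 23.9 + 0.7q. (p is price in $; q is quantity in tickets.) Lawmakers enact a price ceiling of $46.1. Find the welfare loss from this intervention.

$7.52

Competitive equilibrium: 65.2 − 0.47q = 23.9 + 0.7q → q* = 35.2991, p* = 48.6094.
At the ceiling p = 46.1, quantity supplied = (46.1 − 23.9)/0.7 = 31.7143.
Willingness to pay at q' = 31.7143: 65.2 − 0.47·31.7143 = 50.2943.
Δq = 35.2991 − 31.7143 = 3.5848; wedge = 50.2943 − 46.1 = 4.1943.
Welfare loss = ½ × 3.5848 × 4.1943 = $7.52.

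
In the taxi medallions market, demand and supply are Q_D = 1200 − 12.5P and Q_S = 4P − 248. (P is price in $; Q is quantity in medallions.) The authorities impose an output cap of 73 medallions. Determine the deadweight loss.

$148.80

In inverse form: demand P = 96 − 0.08Q, supply P = 62 + 0.25Q.
Competitive equilibrium: 96 − 0.08Q = 62 + 0.25Q → Q* = 103.0303, P* = 87.7576.
At Q = 73: demand price = 96 − 0.08·73 = 90.16; supply price = 62 + 0.25·73 = 80.25.
ΔQ = 103.0303 − 73 = 30.0303; wedge = 90.16 − 80.25 = 9.91.
The triangle = ½ × 30.0303 × 9.91 = $148.80.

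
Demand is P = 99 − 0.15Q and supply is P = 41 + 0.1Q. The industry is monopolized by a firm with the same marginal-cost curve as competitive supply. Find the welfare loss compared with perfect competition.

Competitive equilibrium: 99 − 0.15Q = 41 + 0.1Q → Q* = 232, P* = 64.2.
Marginal revenue: MR = 99 − 0.3Q. Set MR = MC: 99 − 0.3Q = 41 + 0.1Q → Q_m = 145.
Price P_m = 99 − 0.15·145 = 77.25; MC(Q_m) = 41 + 0.1·145 = 55.5.
Competitive Q* = 232, so ΔQ = 87; wedge = 77.25 − 55.5 = 21.75.
DWL = ½ × 87 × 21.75 = 946.125.

946.125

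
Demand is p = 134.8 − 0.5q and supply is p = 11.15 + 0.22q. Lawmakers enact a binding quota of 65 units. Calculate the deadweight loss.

4101.34

Competitive equilibrium: 134.8 − 0.5q = 11.15 + 0.22q → q* = 171.73611, p* = 48.93194.
At q = 65: demand price = 134.8 − 0.5·65 = 102.3; supply price = 11.15 + 0.22·65 = 25.45.
Δq = 171.73611 − 65 = 106.73611; wedge = 102.3 − 25.45 = 76.85.
The triangle = ½ × 106.73611 × 76.85 = 4101.34.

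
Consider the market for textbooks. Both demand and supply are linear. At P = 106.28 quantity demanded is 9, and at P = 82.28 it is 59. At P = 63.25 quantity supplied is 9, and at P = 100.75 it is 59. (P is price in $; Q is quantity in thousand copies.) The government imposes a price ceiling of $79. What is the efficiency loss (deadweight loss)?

Demand slope = (82.28 − 106.28)/(59 − 9) = −0.48, so P = 110.6 − 0.48Q.
Supply slope = (100.75 − 63.25)/(59 − 9) = 0.75, so P = 56.5 + 0.75Q.
Competitive equilibrium: 110.6 − 0.48Q = 56.5 + 0.75Q → Q* = 43.9837, P* = 89.4878.
At the ceiling P = 79, quantity supplied = (79 − 56.5)/0.75 = 30.
Willingness to pay at Q' = 30: 110.6 − 0.48·30 = 96.2.
ΔQ = 43.9837 − 30 = 13.9837; wedge = 96.2 − 79 = 17.2.
Deadweight loss = ½ × 13.9837 × 17.2 = $120.26 thousand.

$120.26 thousand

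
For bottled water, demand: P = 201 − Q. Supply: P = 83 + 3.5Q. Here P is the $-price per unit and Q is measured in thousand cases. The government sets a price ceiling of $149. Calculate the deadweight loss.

Competitive equilibrium: 201 − Q = 83 + 3.5Q → Q* = 26.2222, P* = 174.7778.
At the ceiling P = 149, quantity supplied = (149 − 83)/3.5 = 18.8571.
Willingness to pay at Q' = 18.8571: 201 − 1·18.8571 = 182.1429.
ΔQ = 26.2222 − 18.8571 = 7.3651; wedge = 182.1429 − 149 = 33.1429.
Deadweight loss = ½ × 7.3651 × 33.1429 = $122.05 thousand.

$122.05 thousand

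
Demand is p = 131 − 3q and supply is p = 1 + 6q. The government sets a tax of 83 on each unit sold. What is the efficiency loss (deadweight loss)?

382.72

Competitive equilibrium: 131 − 3q = 1 + 6q → q* = 14.4444, p* = 87.6667.
With the tax, the buyer price exceeds the seller price by 83: (131 − 3q) − (1 + 6q) = 83 → q' = 5.2222.
Δq = 14.4444 − 5.2222 = 9.2222; the wedge equals the tax, 83.
DWL = ½ × 9.2222 × 83 = 382.72.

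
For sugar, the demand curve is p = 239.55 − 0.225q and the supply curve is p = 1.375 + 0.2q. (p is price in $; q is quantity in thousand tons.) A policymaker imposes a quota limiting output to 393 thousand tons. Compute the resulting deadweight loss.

Competitive equilibrium: 239.55 − 0.225q = 1.375 + 0.2q → q* = 560.4118, p* = 113.4574.
At q = 393: demand price = 239.55 − 0.225·393 = 151.125; supply price = 1.375 + 0.2·393 = 79.975.
Δq = 560.4118 − 393 = 167.4118; wedge = 151.125 − 79.975 = 71.15.
Welfare loss = ½ × 167.4118 × 71.15 = $5955.67 thousand.

$5955.67 thousand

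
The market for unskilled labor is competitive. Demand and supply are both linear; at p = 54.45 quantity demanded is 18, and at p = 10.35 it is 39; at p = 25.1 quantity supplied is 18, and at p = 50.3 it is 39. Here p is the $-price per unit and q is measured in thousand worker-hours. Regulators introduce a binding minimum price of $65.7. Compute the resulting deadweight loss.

$335.10 thousand

Demand slope = (10.35 − 54.45)/(39 − 18) = −2.1, so p = 92.25 − 2.1q.
Supply slope = (50.3 − 25.1)/(39 − 18) = 1.2, so p = 3.5 + 1.2q.
Competitive equilibrium: 92.25 − 2.1q = 3.5 + 1.2q → q* = 26.8939, p* = 35.7727.
At the floor p = 65.7, quantity demanded = (92.25 − 65.7)/2.1 = 12.6429.
Sellers' marginal cost at q' = 12.6429: 3.5 + 1.2·12.6429 = 18.6715.
Δq = 26.8939 − 12.6429 = 14.251; wedge = 65.7 − 18.6715 = 47.0285.
Welfare loss = ½ × 14.251 × 47.0285 = $335.10 thousand.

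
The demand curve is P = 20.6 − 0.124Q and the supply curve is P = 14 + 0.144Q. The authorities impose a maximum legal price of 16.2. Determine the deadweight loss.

11.71

Competitive equilibrium: 20.6 − 0.124Q = 14 + 0.144Q → Q* = 24.6269, P* = 17.5463.
At the ceiling P = 16.2, quantity supplied = (16.2 − 14)/0.144 = 15.2778.
Willingness to pay at Q' = 15.2778: 20.6 − 0.124·15.2778 = 18.7056.
ΔQ = 24.6269 − 15.2778 = 9.3491; wedge = 18.7056 − 16.2 = 2.5056.
Deadweight loss = ½ × 9.3491 × 2.5056 = 11.71.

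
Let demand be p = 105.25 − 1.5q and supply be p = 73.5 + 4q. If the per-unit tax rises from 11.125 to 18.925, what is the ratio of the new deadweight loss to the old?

Competitive equilibrium: 105.25 − 1.5q = 73.5 + 4q → q* = 5.7727, p* = 96.5909.
For a per-unit tax t: Δq = t/5.5, so DWL = ½·t·(t/5.5) = t²/11.
At t = 11.125: DWL = 11.251. At t = 18.925: DWL = 32.560.
Ratio = (18.925/11.125)² = 2.894.

2.894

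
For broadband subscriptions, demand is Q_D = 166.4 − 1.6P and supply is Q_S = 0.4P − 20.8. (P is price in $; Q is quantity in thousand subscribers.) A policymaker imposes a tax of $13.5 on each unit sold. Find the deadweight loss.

$29.16 thousand

In inverse form: demand P = 104 − 0.625Q, supply P = 52 + 2.5Q.
Competitive equilibrium: 104 − 0.625Q = 52 + 2.5Q → Q* = 16.64, P* = 93.6.
With the tax, the buyer price exceeds the seller price by 13.5: (104 − 0.625Q) − (52 + 2.5Q) = 13.5 → Q' = 12.32.
ΔQ = 16.64 − 12.32 = 4.32; the wedge equals the tax, 13.5.
The triangle = ½ × 4.32 × 13.5 = $29.16 thousand.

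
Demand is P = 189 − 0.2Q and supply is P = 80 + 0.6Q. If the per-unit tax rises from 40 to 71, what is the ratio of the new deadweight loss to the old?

Competitive equilibrium: 189 − 0.2Q = 80 + 0.6Q → Q* = 136.25, P* = 161.75.
For a per-unit tax t: ΔQ = t/0.8, so DWL = ½·t·(t/0.8) = t²/1.6.
At t = 40: DWL = 1000. At t = 71: DWL = 3150.625.
Ratio = (71/40)² = 3.151.

3.151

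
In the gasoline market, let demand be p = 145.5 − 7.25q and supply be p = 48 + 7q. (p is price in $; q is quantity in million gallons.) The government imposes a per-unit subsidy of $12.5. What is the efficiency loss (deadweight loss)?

$5.48 million

Competitive equilibrium: 145.5 − 7.25q = 48 + 7q → q* = 6.8421, p* = 95.8947.
The subsidy lowers effective supply by 12.5: p = 35.5 + 7q.
New quantity: 145.5 − 7.25q = 35.5 + 7q → q' = 7.7193.
Overproduction Δq = 7.7193 − 6.8421 = 0.8772; wedge = subsidy = 12.5.
The triangle = ½ × 0.8772 × 12.5 = $5.48 million.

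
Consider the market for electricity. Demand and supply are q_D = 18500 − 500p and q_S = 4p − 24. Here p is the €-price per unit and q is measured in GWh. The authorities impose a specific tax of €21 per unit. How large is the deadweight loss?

In inverse form: demand p = 37 − 0.002q, supply p = 6 + 0.25q.
Competitive equilibrium: 37 − 0.002q = 6 + 0.25q → q* = 123.0159, p* = 36.754.
With the tax, the buyer price exceeds the seller price by 21: (37 − 0.002q) − (6 + 0.25q) = 21 → q' = 39.6825.
Δq = 123.0159 − 39.6825 = 83.3334; the wedge equals the tax, 21.
The triangle = ½ × 83.3334 × 21 = €875.

€875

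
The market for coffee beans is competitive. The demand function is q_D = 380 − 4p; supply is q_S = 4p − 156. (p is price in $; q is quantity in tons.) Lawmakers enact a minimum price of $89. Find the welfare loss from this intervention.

In inverse form: demand p = 95 − 0.25q, supply p = 39 + 0.25q.
Competitive equilibrium: 95 − 0.25q = 39 + 0.25q → q* = 112, p* = 67.
At the floor p = 89, quantity demanded = (95 − 89)/0.25 = 24.
Sellers' marginal cost at q' = 24: 39 + 0.25·24 = 45.
Δq = 112 − 24 = 88; wedge = 89 − 45 = 44.
Deadweight loss = ½ × 88 × 44 = $1936.

$1936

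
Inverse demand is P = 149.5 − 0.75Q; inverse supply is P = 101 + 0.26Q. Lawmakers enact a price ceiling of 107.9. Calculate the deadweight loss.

Competitive equilibrium: 149.5 − 0.75Q = 101 + 0.26Q → Q* = 48.0198, P* = 113.4851.
At the ceiling P = 107.9, quantity supplied = (107.9 − 101)/0.26 = 26.5385.
Willingness to pay at Q' = 26.5385: 149.5 − 0.75·26.5385 = 129.5961.
ΔQ = 48.0198 − 26.5385 = 21.4813; wedge = 129.5961 − 107.9 = 21.6961.
DWL = ½ × 21.4813 × 21.6961 = 233.03.

233.03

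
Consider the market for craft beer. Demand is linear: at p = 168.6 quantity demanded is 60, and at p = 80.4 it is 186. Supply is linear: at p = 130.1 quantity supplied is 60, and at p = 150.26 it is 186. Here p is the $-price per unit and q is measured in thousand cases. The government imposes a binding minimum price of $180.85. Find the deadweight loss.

Demand slope = (80.4 − 168.6)/(186 − 60) = −0.7, so p = 210.6 − 0.7q.
Supply slope = (150.26 − 130.1)/(186 − 60) = 0.16, so p = 120.5 + 0.16q.
Competitive equilibrium: 210.6 − 0.7q = 120.5 + 0.16q → q* = 104.7674, p* = 137.2628.
At the floor p = 180.85, quantity demanded = (210.6 − 180.85)/0.7 = 42.5.
Sellers' marginal cost at q' = 42.5: 120.5 + 0.16·42.5 = 127.3.
Δq = 104.7674 − 42.5 = 62.2674; wedge = 180.85 − 127.3 = 53.55.
DWL = ½ × 62.2674 × 53.55 = $1667.21 thousand.

$1667.21 thousand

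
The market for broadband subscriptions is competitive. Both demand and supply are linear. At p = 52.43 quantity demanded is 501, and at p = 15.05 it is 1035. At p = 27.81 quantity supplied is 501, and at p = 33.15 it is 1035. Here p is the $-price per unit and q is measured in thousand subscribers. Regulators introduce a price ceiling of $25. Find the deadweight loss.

Demand slope = (15.05 − 52.43)/(1035 − 501) = −0.07, so p = 87.5 − 0.07q.
Supply slope = (33.15 − 27.81)/(1035 − 501) = 0.01, so p = 22.8 + 0.01q.
Competitive equilibrium: 87.5 − 0.07q = 22.8 + 0.01q → q* = 808.75, p* = 30.8875.
At the ceiling p = 25, quantity supplied = (25 − 22.8)/0.01 = 220.
Willingness to pay at q' = 220: 87.5 − 0.07·220 = 72.1.
Δq = 808.75 − 220 = 588.75; wedge = 72.1 − 25 = 47.1.
Welfare loss = ½ × 588.75 × 47.1 = $13865.06 thousand.

$13865.06 thousand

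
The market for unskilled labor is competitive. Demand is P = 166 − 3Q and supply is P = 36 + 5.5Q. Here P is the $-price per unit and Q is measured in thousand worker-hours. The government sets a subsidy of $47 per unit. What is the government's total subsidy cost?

$978.71 thousand

Competitive equilibrium: 166 − 3Q = 36 + 5.5Q → Q* = 15.29412, P* = 120.11765.
The subsidy lowers effective supply by 47: P = 5.5Q − 11.
New quantity: 166 − 3Q = 5.5Q − 11 → Q' = 20.82353.
Total subsidy cost = 47 × 20.82353 = $978.71 thousand.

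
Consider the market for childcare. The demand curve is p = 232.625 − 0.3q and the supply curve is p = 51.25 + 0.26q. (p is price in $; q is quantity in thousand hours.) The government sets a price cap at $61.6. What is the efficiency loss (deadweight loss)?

$22595.81 thousand

Competitive equilibrium: 232.625 − 0.3q = 51.25 + 0.26q → q* = 323.88393, p* = 135.45982.
At the ceiling p = 61.6, quantity supplied = (61.6 − 51.25)/0.26 = 39.80769.
Willingness to pay at q' = 39.80769: 232.625 − 0.3·39.80769 = 220.68269.
Δq = 323.88393 − 39.80769 = 284.07624; wedge = 220.68269 − 61.6 = 159.08269.
Welfare loss = ½ × 284.07624 × 159.08269 = $22595.81 thousand.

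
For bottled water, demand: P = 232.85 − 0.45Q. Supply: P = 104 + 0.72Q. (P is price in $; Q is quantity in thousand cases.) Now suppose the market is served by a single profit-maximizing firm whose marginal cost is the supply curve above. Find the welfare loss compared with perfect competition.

$547.45 thousand

Competitive equilibrium: 232.85 − 0.45Q = 104 + 0.72Q → Q* = 110.12821, P* = 183.29231.
Marginal revenue: MR = 232.85 − 0.9Q. Set MR = MC: 232.85 − 0.9Q = 104 + 0.72Q → Q_m = 79.53704.
Price P_m = 232.85 − 0.45·79.53704 = 197.05833; MC(Q_m) = 104 + 0.72·79.53704 = 161.26667.
Competitive Q* = 110.12821, so ΔQ = 30.59117; wedge = 197.05833 − 161.26667 = 35.79166.
The triangle = ½ × 30.59117 × 35.79166 = $547.45 thousand.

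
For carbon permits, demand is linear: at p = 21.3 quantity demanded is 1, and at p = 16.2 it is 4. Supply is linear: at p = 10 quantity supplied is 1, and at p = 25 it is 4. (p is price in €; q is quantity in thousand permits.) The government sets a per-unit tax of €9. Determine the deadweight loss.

Demand slope = (16.2 − 21.3)/(4 − 1) = −1.7, so p = 23 − 1.7q.
Supply slope = (25 − 10)/(4 − 1) = 5, so p = 5 + 5q.
Competitive equilibrium: 23 − 1.7q = 5 + 5q → q* = 2.6866, p* = 18.4328.
With the tax, the buyer price exceeds the seller price by 9: (23 − 1.7q) − (5 + 5q) = 9 → q' = 1.3433.
Δq = 2.6866 − 1.3433 = 1.3433; the wedge equals the tax, 9.
The triangle = ½ × 1.3433 × 9 = €6.04 thousand.

€6.04 thousand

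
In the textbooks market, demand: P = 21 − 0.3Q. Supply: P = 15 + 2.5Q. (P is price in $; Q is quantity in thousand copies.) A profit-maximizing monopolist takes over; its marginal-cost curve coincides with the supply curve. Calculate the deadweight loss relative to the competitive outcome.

Competitive equilibrium: 21 − 0.3Q = 15 + 2.5Q → Q* = 2.1429, P* = 20.3571.
Marginal revenue: MR = 21 − 0.6Q. Set MR = MC: 21 − 0.6Q = 15 + 2.5Q → Q_m = 1.9355.
Price P_m = 21 − 0.3·1.9355 = 20.4194; MC(Q_m) = 15 + 2.5·1.9355 = 19.8388.
Competitive Q* = 2.1429, so ΔQ = 0.2074; wedge = 20.4194 − 19.8388 = 0.5806.
Welfare loss = ½ × 0.2074 × 0.5806 = $0.06 thousand.

$0.06 thousand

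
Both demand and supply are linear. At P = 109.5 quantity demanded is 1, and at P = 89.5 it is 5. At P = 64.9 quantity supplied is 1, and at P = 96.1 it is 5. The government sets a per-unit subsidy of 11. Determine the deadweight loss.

Demand slope = (89.5 − 109.5)/(5 − 1) = −5, so P = 114.5 − 5Q.
Supply slope = (96.1 − 64.9)/(5 − 1) = 7.8, so P = 57.1 + 7.8Q.
Competitive equilibrium: 114.5 − 5Q = 57.1 + 7.8Q → Q* = 4.4844, P* = 92.0781.
The subsidy lowers effective supply by 11: P = 46.1 + 7.8Q.
New quantity: 114.5 − 5Q = 46.1 + 7.8Q → Q' = 5.3438.
Overproduction ΔQ = 5.3438 − 4.4844 = 0.8594; wedge = subsidy = 11.
The triangle = ½ × 0.8594 × 11 = 4.73.

4.73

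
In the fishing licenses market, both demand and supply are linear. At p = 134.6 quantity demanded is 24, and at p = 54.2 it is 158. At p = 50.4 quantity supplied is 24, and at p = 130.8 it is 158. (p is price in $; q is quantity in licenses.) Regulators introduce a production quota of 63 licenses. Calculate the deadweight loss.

$582.82

Demand slope = (54.2 − 134.6)/(158 − 24) = −0.6, so p = 149 − 0.6q.
Supply slope = (130.8 − 50.4)/(158 − 24) = 0.6, so p = 36 + 0.6q.
Competitive equilibrium: 149 − 0.6q = 36 + 0.6q → q* = 94.1667, p* = 92.5.
At q = 63: demand price = 149 − 0.6·63 = 111.2; supply price = 36 + 0.6·63 = 73.8.
Δq = 94.1667 − 63 = 31.1667; wedge = 111.2 − 73.8 = 37.4.
DWL = ½ × 31.1667 × 37.4 = $582.82.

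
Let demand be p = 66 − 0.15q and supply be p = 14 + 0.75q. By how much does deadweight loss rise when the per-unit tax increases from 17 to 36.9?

Competitive equilibrium: 66 − 0.15q = 14 + 0.75q → q* = 57.7778, p* = 57.3333.
For a per-unit tax t: Δq = t/0.9, so DWL = ½·t·(t/0.9) = t²/1.8.
At t = 17: DWL = 160.556. At t = 36.9: DWL = 756.45.
Increase = 756.45 − 160.556 = 595.89.

595.89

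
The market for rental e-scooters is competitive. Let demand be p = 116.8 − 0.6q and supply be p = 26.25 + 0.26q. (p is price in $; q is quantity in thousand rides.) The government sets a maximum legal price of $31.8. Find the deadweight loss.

Competitive equilibrium: 116.8 − 0.6q = 26.25 + 0.26q → q* = 105.2907, p* = 53.62558.
At the ceiling p = 31.8, quantity supplied = (31.8 − 26.25)/0.26 = 21.34615.
Willingness to pay at q' = 21.34615: 116.8 − 0.6·21.34615 = 103.99231.
Δq = 105.2907 − 21.34615 = 83.94455; wedge = 103.99231 − 31.8 = 72.19231.
Deadweight loss = ½ × 83.94455 × 72.19231 = $3030.08 thousand.

$3030.08 thousand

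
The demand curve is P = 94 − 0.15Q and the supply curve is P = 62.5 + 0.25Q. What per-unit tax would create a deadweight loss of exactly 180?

Competitive equilibrium: 94 − 0.15Q = 62.5 + 0.25Q → Q* = 78.75, P* = 82.1875.
A tax t gives ΔQ = t/0.4 and wedge t, so DWL = t²/0.8.
t²/0.8 = 180 → t² = 144 → t = 12.

12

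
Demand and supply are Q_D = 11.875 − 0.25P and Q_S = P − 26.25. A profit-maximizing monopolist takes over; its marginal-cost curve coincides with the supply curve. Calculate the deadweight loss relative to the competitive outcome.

In inverse form: demand P = 47.5 − 4Q, supply P = 26.25 + Q.
Competitive equilibrium: 47.5 − 4Q = 26.25 + Q → Q* = 4.25, P* = 30.5.
Marginal revenue: MR = 47.5 − 8Q. Set MR = MC: 47.5 − 8Q = 26.25 + Q → Q_m = 2.3611.
Price P_m = 47.5 − 4·2.3611 = 38.0556; MC(Q_m) = 26.25 + 1·2.3611 = 28.6111.
Competitive Q* = 4.25, so ΔQ = 1.8889; wedge = 38.0556 − 28.6111 = 9.4445.
Welfare loss = ½ × 1.8889 × 9.4445 = 8.92.

8.92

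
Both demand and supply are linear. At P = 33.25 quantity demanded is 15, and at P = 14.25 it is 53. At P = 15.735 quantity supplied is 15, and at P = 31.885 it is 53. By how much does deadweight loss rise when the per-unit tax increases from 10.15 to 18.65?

132.32

Demand slope = (14.25 − 33.25)/(53 − 15) = −0.5, so P = 40.75 − 0.5Q.
Supply slope = (31.885 − 15.735)/(53 − 15) = 0.425, so P = 9.36 + 0.425Q.
Competitive equilibrium: 40.75 − 0.5Q = 9.36 + 0.425Q → Q* = 33.9351, P* = 23.7824.
For a per-unit tax t: ΔQ = t/0.925, so DWL = ½·t·(t/0.925) = t²/1.85.
At t = 10.15: DWL = 55.688. At t = 18.65: DWL = 188.012.
Increase = 188.012 − 55.688 = 132.32.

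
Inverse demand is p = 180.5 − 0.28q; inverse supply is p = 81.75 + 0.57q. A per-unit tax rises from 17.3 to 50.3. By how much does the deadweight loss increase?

1312.24

Competitive equilibrium: 180.5 − 0.28q = 81.75 + 0.57q → q* = 116.1765, p* = 147.9706.
For a per-unit tax t: Δq = t/0.85, so DWL = ½·t·(t/0.85) = t²/1.7.
At t = 17.3: DWL = 176.053. At t = 50.3: DWL = 1488.288.
Increase = 1488.288 − 176.053 = 1312.24.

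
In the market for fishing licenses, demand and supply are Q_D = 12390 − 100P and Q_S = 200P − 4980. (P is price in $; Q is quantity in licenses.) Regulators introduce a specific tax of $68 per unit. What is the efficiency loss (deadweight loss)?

$154133.33

In inverse form: demand P = 123.9 − 0.01Q, supply P = 24.9 + 0.005Q.
Competitive equilibrium: 123.9 − 0.01Q = 24.9 + 0.005Q → Q* = 6600, P* = 57.9.
With the tax, the buyer price exceeds the seller price by 68: (123.9 − 0.01Q) − (24.9 + 0.005Q) = 68 → Q' = 2066.6667.
ΔQ = 6600 − 2066.6667 = 4533.3333; the wedge equals the tax, 68.
Welfare loss = ½ × 4533.3333 × 68 = $154133.33.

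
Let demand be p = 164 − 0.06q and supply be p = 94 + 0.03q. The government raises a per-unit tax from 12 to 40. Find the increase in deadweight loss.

Competitive equilibrium: 164 − 0.06q = 94 + 0.03q → q* = 777.7778, p* = 117.3333.
For a per-unit tax t: Δq = t/0.09, so DWL = ½·t·(t/0.09) = t²/0.18.
At t = 12: DWL = 800. At t = 40: DWL = 8888.889.
Increase = 8888.889 − 800 = 8088.89.

8088.89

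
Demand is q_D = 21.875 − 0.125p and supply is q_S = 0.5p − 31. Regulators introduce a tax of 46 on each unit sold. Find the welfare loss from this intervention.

105.80

In inverse form: demand p = 175 − 8q, supply p = 62 + 2q.
Competitive equilibrium: 175 − 8q = 62 + 2q → q* = 11.3, p* = 84.6.
With the tax, the buyer price exceeds the seller price by 46: (175 − 8q) − (62 + 2q) = 46 → q' = 6.7.
Δq = 11.3 − 6.7 = 4.6; the wedge equals the tax, 46.
Deadweight loss = ½ × 4.6 × 46 = 105.80.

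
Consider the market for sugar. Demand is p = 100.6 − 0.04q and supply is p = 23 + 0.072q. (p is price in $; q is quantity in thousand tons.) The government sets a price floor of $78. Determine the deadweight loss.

$915.46 thousand

Competitive equilibrium: 100.6 − 0.04q = 23 + 0.072q → q* = 692.8571, p* = 72.8857.
At the floor p = 78, quantity demanded = (100.6 − 78)/0.04 = 565.
Sellers' marginal cost at q' = 565: 23 + 0.072·565 = 63.68.
Δq = 692.8571 − 565 = 127.8571; wedge = 78 − 63.68 = 14.32.
DWL = ½ × 127.8571 × 14.32 = $915.46 thousand.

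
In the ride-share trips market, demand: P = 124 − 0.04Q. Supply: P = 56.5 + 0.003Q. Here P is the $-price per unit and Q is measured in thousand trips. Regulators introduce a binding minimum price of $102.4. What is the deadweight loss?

Competitive equilibrium: 124 − 0.04Q = 56.5 + 0.003Q → Q* = 1569.7674, P* = 61.2093.
At the floor P = 102.4, quantity demanded = (124 − 102.4)/0.04 = 540.
Sellers' marginal cost at Q' = 540: 56.5 + 0.003·540 = 58.12.
ΔQ = 1569.7674 − 540 = 1029.7674; wedge = 102.4 − 58.12 = 44.28.
The triangle = ½ × 1029.7674 × 44.28 = $22799.05 thousand.

$22799.05 thousand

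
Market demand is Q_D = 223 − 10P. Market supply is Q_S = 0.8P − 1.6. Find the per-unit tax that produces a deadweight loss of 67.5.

In inverse form: demand P = 22.3 − 0.1Q, supply P = 2 + 1.25Q.
Competitive equilibrium: 22.3 − 0.1Q = 2 + 1.25Q → Q* = 15.037, P* = 20.7963.
A tax t gives ΔQ = t/1.35 and wedge t, so DWL = t²/2.7.
t²/2.7 = 67.5 → t² = 182.25 → t = 13.5.

13.5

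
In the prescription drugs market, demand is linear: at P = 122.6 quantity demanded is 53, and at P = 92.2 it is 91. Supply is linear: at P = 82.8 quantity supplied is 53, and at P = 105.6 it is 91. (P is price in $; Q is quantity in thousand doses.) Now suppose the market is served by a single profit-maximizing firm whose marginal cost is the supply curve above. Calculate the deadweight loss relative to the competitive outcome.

$613.74 thousand

Demand slope = (92.2 − 122.6)/(91 − 53) = −0.8, so P = 165 − 0.8Q.
Supply slope = (105.6 − 82.8)/(91 − 53) = 0.6, so P = 51 + 0.6Q.
Competitive equilibrium: 165 − 0.8Q = 51 + 0.6Q → Q* = 81.4286, P* = 99.8571.
Marginal revenue: MR = 165 − 1.6Q. Set MR = MC: 165 − 1.6Q = 51 + 0.6Q → Q_m = 51.8182.
Price P_m = 165 − 0.8·51.8182 = 123.5454; MC(Q_m) = 51 + 0.6·51.8182 = 82.0909.
Competitive Q* = 81.4286, so ΔQ = 29.6104; wedge = 123.5454 − 82.0909 = 41.4545.
Welfare loss = ½ × 29.6104 × 41.4545 = $613.74 thousand.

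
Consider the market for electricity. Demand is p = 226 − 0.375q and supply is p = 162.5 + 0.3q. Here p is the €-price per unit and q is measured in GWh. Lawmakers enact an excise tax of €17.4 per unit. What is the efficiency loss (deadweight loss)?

Competitive equilibrium: 226 − 0.375q = 162.5 + 0.3q → q* = 94.0741, p* = 190.7222.
With the tax, the buyer price exceeds the seller price by 17.4: (226 − 0.375q) − (162.5 + 0.3q) = 17.4 → q' = 68.2963.
Δq = 94.0741 − 68.2963 = 25.7778; the wedge equals the tax, 17.4.
DWL = ½ × 25.7778 × 17.4 = €224.27.

€224.27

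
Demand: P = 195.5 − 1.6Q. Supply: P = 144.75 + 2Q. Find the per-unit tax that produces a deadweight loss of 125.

30

Competitive equilibrium: 195.5 − 1.6Q = 144.75 + 2Q → Q* = 14.0972, P* = 172.9444.
A tax t gives ΔQ = t/3.6 and wedge t, so DWL = t²/7.2.
t²/7.2 = 125 → t² = 900 → t = 30.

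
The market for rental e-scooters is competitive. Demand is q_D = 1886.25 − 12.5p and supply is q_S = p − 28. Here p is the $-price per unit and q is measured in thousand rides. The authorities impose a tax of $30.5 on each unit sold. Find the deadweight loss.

In inverse form: demand p = 150.9 − 0.08q, supply p = 28 + q.
Competitive equilibrium: 150.9 − 0.08q = 28 + q → q* = 113.7963, p* = 141.7963.
With the tax, the buyer price exceeds the seller price by 30.5: (150.9 − 0.08q) − (28 + q) = 30.5 → q' = 85.5556.
Δq = 113.7963 − 85.5556 = 28.2407; the wedge equals the tax, 30.5.
DWL = ½ × 28.2407 × 30.5 = $430.67 thousand.

$430.67 thousand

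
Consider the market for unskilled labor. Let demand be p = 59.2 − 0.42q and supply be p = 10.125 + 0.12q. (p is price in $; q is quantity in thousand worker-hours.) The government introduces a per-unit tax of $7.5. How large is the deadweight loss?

$52.08 thousand

Competitive equilibrium: 59.2 − 0.42q = 10.125 + 0.12q → q* = 90.8796, p* = 21.0306.
With the tax, the buyer price exceeds the seller price by 7.5: (59.2 − 0.42q) − (10.125 + 0.12q) = 7.5 → q' = 76.9907.
Δq = 90.8796 − 76.9907 = 13.8889; the wedge equals the tax, 7.5.
Welfare loss = ½ × 13.8889 × 7.5 = $52.08 thousand.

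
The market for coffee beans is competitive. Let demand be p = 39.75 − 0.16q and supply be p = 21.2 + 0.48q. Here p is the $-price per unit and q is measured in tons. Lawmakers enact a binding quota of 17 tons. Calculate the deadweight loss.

Competitive equilibrium: 39.75 − 0.16q = 21.2 + 0.48q → q* = 28.9844, p* = 35.1125.
At q = 17: demand price = 39.75 − 0.16·17 = 37.03; supply price = 21.2 + 0.48·17 = 29.36.
Δq = 28.9844 − 17 = 11.9844; wedge = 37.03 − 29.36 = 7.67.
Deadweight loss = ½ × 11.9844 × 7.67 = $45.96.

$45.96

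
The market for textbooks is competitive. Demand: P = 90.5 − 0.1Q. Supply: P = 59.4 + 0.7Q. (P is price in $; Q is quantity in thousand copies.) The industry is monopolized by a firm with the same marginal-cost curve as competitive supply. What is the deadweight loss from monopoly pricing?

$7.46 thousand

Competitive equilibrium: 90.5 − 0.1Q = 59.4 + 0.7Q → Q* = 38.875, P* = 86.6125.
Marginal revenue: MR = 90.5 − 0.2Q. Set MR = MC: 90.5 − 0.2Q = 59.4 + 0.7Q → Q_m = 34.5556.
Price P_m = 90.5 − 0.1·34.5556 = 87.0444; MC(Q_m) = 59.4 + 0.7·34.5556 = 83.5889.
Competitive Q* = 38.875, so ΔQ = 4.3194; wedge = 87.0444 − 83.5889 = 3.4555.
The triangle = ½ × 4.3194 × 3.4555 = $7.46 thousand.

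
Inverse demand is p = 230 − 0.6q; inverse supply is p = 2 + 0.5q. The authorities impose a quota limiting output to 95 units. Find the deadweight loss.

Competitive equilibrium: 230 − 0.6q = 2 + 0.5q → q* = 207.2727, p* = 105.6364.
At q = 95: demand price = 230 − 0.6·95 = 173; supply price = 2 + 0.5·95 = 49.5.
Δq = 207.2727 − 95 = 112.2727; wedge = 173 − 49.5 = 123.5.
DWL = ½ × 112.2727 × 123.5 = 6932.84.

6932.84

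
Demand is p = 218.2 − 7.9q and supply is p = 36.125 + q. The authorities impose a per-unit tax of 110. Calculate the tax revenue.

890.81

Competitive equilibrium: 218.2 − 7.9q = 36.125 + q → q* = 20.4579, p* = 56.5829.
With the tax, the buyer price exceeds the seller price by 110: (218.2 − 7.9q) − (36.125 + q) = 110 → q' = 8.0983.
Tax revenue = 110 × 8.0983 = 890.81.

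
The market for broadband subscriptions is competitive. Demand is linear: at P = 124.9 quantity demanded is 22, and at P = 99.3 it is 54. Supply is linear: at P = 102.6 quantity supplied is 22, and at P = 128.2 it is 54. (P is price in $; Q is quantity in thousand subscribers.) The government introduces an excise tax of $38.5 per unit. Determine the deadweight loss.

Demand slope = (99.3 − 124.9)/(54 − 22) = −0.8, so P = 142.5 − 0.8Q.
Supply slope = (128.2 − 102.6)/(54 − 22) = 0.8, so P = 85 + 0.8Q.
Competitive equilibrium: 142.5 − 0.8Q = 85 + 0.8Q → Q* = 35.9375, P* = 113.75.
With the tax, the buyer price exceeds the seller price by 38.5: (142.5 − 0.8Q) − (85 + 0.8Q) = 38.5 → Q' = 11.875.
ΔQ = 35.9375 − 11.875 = 24.0625; the wedge equals the tax, 38.5.
Welfare loss = ½ × 24.0625 × 38.5 = $463.20 thousand.

$463.20 thousand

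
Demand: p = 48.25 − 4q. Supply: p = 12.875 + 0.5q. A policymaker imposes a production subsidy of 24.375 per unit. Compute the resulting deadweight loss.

66.02

Competitive equilibrium: 48.25 − 4q = 12.875 + 0.5q → q* = 7.8611, p* = 16.8056.
The subsidy lowers effective supply by 24.375: p = 0.5q − 11.5.
New quantity: 48.25 − 4q = 0.5q − 11.5 → q' = 13.2778.
Overproduction Δq = 13.2778 − 7.8611 = 5.4167; wedge = subsidy = 24.375.
Welfare loss = ½ × 5.4167 × 24.375 = 66.02.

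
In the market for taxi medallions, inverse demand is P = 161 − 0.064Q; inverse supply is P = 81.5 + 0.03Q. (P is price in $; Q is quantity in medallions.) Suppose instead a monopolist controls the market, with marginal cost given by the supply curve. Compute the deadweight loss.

$5515.97

Competitive equilibrium: 161 − 0.064Q = 81.5 + 0.03Q → Q* = 845.74468, P* = 106.87234.
Marginal revenue: MR = 161 − 0.128Q. Set MR = MC: 161 − 0.128Q = 81.5 + 0.03Q → Q_m = 503.16456.
Price P_m = 161 − 0.064·503.16456 = 128.79747; MC(Q_m) = 81.5 + 0.03·503.16456 = 96.59494.
Competitive Q* = 845.74468, so ΔQ = 342.58012; wedge = 128.79747 − 96.59494 = 32.20253.
The triangle = ½ × 342.58012 × 32.20253 = $5515.97.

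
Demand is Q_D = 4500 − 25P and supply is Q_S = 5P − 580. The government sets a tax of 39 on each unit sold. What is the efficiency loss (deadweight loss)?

3168.75

In inverse form: demand P = 180 − 0.04Q, supply P = 116 + 0.2Q.
Competitive equilibrium: 180 − 0.04Q = 116 + 0.2Q → Q* = 266.6667, P* = 169.3333.
With the tax, the buyer price exceeds the seller price by 39: (180 − 0.04Q) − (116 + 0.2Q) = 39 → Q' = 104.1667.
ΔQ = 266.6667 − 104.1667 = 162.5; the wedge equals the tax, 39.
Welfare loss = ½ × 162.5 × 39 = 3168.75.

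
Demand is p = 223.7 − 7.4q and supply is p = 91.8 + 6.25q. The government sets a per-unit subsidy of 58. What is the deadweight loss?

Competitive equilibrium: 223.7 − 7.4q = 91.8 + 6.25q → q* = 9.663, p* = 152.1938.
The subsidy lowers effective supply by 58: p = 33.8 + 6.25q.
New quantity: 223.7 − 7.4q = 33.8 + 6.25q → q' = 13.9121.
Overproduction Δq = 13.9121 − 9.663 = 4.2491; wedge = subsidy = 58.
Deadweight loss = ½ × 4.2491 × 58 = 123.22.

123.22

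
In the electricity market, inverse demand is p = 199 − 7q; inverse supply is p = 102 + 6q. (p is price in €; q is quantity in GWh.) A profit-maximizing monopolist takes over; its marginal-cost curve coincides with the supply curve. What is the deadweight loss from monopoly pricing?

€44.33

Competitive equilibrium: 199 − 7q = 102 + 6q → q* = 7.4615, p* = 146.7692.
Marginal revenue: MR = 199 − 14q. Set MR = MC: 199 − 14q = 102 + 6q → q_m = 4.85.
Price p_m = 199 − 7·4.85 = 165.05; MC(q_m) = 102 + 6·4.85 = 131.1.
Competitive q* = 7.4615, so Δq = 2.6115; wedge = 165.05 − 131.1 = 33.95.
Deadweight loss = ½ × 2.6115 × 33.95 = €44.33.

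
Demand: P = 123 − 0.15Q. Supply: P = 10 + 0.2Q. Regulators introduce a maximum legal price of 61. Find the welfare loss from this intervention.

805.80

Competitive equilibrium: 123 − 0.15Q = 10 + 0.2Q → Q* = 322.8571, P* = 74.5714.
At the ceiling P = 61, quantity supplied = (61 − 10)/0.2 = 255.
Willingness to pay at Q' = 255: 123 − 0.15·255 = 84.75.
ΔQ = 322.8571 − 255 = 67.8571; wedge = 84.75 − 61 = 23.75.
Welfare loss = ½ × 67.8571 × 23.75 = 805.80.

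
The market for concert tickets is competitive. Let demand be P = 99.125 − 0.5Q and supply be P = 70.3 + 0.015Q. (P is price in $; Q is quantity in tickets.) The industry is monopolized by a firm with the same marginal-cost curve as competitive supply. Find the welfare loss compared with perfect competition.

$195.75

Competitive equilibrium: 99.125 − 0.5Q = 70.3 + 0.015Q → Q* = 55.9709, P* = 71.1396.
Marginal revenue: MR = 99.125 − Q. Set MR = MC: 99.125 − Q = 70.3 + 0.015Q → Q_m = 28.399.
Price P_m = 99.125 − 0.5·28.399 = 84.9255; MC(Q_m) = 70.3 + 0.015·28.399 = 70.726.
Competitive Q* = 55.9709, so ΔQ = 27.5719; wedge = 84.9255 − 70.726 = 14.1995.
Deadweight loss = ½ × 27.5719 × 14.1995 = $195.75.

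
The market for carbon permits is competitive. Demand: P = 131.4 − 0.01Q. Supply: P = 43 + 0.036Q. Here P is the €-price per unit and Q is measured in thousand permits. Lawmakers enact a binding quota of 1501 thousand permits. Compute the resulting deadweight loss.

€4071.49 thousand

Competitive equilibrium: 131.4 − 0.01Q = 43 + 0.036Q → Q* = 1921.7391, P* = 112.1826.
At Q = 1501: demand price = 131.4 − 0.01·1501 = 116.39; supply price = 43 + 0.036·1501 = 97.036.
ΔQ = 1921.7391 − 1501 = 420.7391; wedge = 116.39 − 97.036 = 19.354.
Welfare loss = ½ × 420.7391 × 19.354 = €4071.49 thousand.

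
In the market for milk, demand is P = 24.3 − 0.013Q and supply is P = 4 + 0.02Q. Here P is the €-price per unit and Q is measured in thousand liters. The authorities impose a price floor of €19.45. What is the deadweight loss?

Competitive equilibrium: 24.3 − 0.013Q = 4 + 0.02Q → Q* = 615.15152, P* = 16.30303.
At the floor P = 19.45, quantity demanded = (24.3 − 19.45)/0.013 = 373.07692.
Sellers' marginal cost at Q' = 373.07692: 4 + 0.02·373.07692 = 11.46154.
ΔQ = 615.15152 − 373.07692 = 242.0746; wedge = 19.45 − 11.46154 = 7.98846.
The triangle = ½ × 242.0746 × 7.98846 = €966.90 thousand.

€966.90 thousand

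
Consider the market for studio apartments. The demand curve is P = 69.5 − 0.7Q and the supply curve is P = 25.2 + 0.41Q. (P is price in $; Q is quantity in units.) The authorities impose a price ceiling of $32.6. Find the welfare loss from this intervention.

Competitive equilibrium: 69.5 − 0.7Q = 25.2 + 0.41Q → Q* = 39.9099, P* = 41.5631.
At the ceiling P = 32.6, quantity supplied = (32.6 − 25.2)/0.41 = 18.0488.
Willingness to pay at Q' = 18.0488: 69.5 − 0.7·18.0488 = 56.8658.
ΔQ = 39.9099 − 18.0488 = 21.8611; wedge = 56.8658 − 32.6 = 24.2658.
Deadweight loss = ½ × 21.8611 × 24.2658 = $265.24.

$265.24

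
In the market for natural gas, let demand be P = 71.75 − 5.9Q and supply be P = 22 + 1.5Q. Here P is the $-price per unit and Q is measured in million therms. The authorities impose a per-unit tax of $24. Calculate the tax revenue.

Competitive equilibrium: 71.75 − 5.9Q = 22 + 1.5Q → Q* = 6.723, P* = 32.0845.
With the tax, the buyer price exceeds the seller price by 24: (71.75 − 5.9Q) − (22 + 1.5Q) = 24 → Q' = 3.4797.
Tax revenue = 24 × 3.4797 = $83.51 million.

$83.51 million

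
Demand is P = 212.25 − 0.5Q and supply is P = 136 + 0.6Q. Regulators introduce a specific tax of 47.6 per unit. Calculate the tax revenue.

Competitive equilibrium: 212.25 − 0.5Q = 136 + 0.6Q → Q* = 69.31818, P* = 177.59091.
With the tax, the buyer price exceeds the seller price by 47.6: (212.25 − 0.5Q) − (136 + 0.6Q) = 47.6 → Q' = 26.04545.
Tax revenue = 47.6 × 26.04545 = 1239.76.

1239.76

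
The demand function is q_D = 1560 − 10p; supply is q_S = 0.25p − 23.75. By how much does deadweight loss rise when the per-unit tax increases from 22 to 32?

65.85

In inverse form: demand p = 156 − 0.1q, supply p = 95 + 4q.
Competitive equilibrium: 156 − 0.1q = 95 + 4q → q* = 14.878, p* = 154.5122.
For a per-unit tax t: Δq = t/4.1, so DWL = ½·t·(t/4.1) = t²/8.2.
At t = 22: DWL = 59.024. At t = 32: DWL = 124.878.
Increase = 124.878 − 59.024 = 65.85.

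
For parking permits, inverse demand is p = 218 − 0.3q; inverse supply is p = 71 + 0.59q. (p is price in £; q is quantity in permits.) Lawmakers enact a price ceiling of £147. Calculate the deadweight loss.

Competitive equilibrium: 218 − 0.3q = 71 + 0.59q → q* = 165.1685, p* = 168.4494.
At the ceiling p = 147, quantity supplied = (147 − 71)/0.59 = 128.8136.
Willingness to pay at q' = 128.8136: 218 − 0.3·128.8136 = 179.3559.
Δq = 165.1685 − 128.8136 = 36.3549; wedge = 179.3559 − 147 = 32.3559.
The triangle = ½ × 36.3549 × 32.3559 = £588.15.

£588.15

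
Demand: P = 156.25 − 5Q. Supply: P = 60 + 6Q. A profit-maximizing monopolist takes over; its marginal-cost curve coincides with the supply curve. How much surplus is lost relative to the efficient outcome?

Competitive equilibrium: 156.25 − 5Q = 60 + 6Q → Q* = 8.75, P* = 112.5.
Marginal revenue: MR = 156.25 − 10Q. Set MR = MC: 156.25 − 10Q = 60 + 6Q → Q_m = 6.0156.
Price P_m = 156.25 − 5·6.0156 = 126.172; MC(Q_m) = 60 + 6·6.0156 = 96.0936.
Competitive Q* = 8.75, so ΔQ = 2.7344; wedge = 126.172 − 96.0936 = 30.0784.
Welfare loss = ½ × 2.7344 × 30.0784 = 41.12.

41.12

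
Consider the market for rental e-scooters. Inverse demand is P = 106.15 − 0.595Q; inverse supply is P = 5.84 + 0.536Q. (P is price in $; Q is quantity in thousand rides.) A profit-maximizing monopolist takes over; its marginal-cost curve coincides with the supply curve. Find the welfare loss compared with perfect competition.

Competitive equilibrium: 106.15 − 0.595Q = 5.84 + 0.536Q → Q* = 88.6914, P* = 53.3786.
Marginal revenue: MR = 106.15 − 1.19Q. Set MR = MC: 106.15 − 1.19Q = 5.84 + 0.536Q → Q_m = 58.117.
Price P_m = 106.15 − 0.595·58.117 = 71.5704; MC(Q_m) = 5.84 + 0.536·58.117 = 36.9907.
Competitive Q* = 88.6914, so ΔQ = 30.5744; wedge = 71.5704 − 36.9907 = 34.5797.
Welfare loss = ½ × 30.5744 × 34.5797 = $528.63 thousand.

$528.63 thousand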